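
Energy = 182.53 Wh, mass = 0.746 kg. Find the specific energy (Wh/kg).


ED = E / m = 182.53 / 0.746 = 244.7 Wh/kg

244.7 Wh/kg


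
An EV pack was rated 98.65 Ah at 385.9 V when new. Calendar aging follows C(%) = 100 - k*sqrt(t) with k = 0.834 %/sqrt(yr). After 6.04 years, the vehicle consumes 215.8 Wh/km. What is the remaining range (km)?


Step 1: capacity retention = 100 - 0.834 * sqrt(6.04) = 100 - 0.834 * 2.4576 = 97.95%
Step 2: C_now = 98.65 * 97.95/100 = 96.628 Ah
Step 3: E_pack = V * C_now = 385.9 * 96.628 = 37289 Wh
Step 4: range = E_pack / consumption = 37289 / 215.8 = 172.8 km

172.8 km


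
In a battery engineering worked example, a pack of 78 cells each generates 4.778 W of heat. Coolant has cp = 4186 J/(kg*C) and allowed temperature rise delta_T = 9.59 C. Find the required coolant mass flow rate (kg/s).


Step 1: Total heat Q = 78 * 4.778 W = 372.68 W
Step 2: denom = cp * dT = 4186 * 9.59 = 40144
Step 3: m_dot = 372.68 / 40144 = 0.009284 kg/s

0.009284 kg/s


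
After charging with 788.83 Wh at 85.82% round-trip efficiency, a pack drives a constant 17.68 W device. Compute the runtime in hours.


Step 1: E_discharge = eta/100 * E_charge = 85.82/100 * 788.83 = 676.97 Wh
Step 2: t = E_discharge / P = 676.97 / 17.68 = 38.29 hr

38.29 hr


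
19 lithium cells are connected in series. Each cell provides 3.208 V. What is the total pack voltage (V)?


With 19 cells in series at 3.208 V each, V_pack = 60.952 V

60.952 V


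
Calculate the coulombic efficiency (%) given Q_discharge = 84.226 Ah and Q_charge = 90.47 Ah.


eta_c = Q_dis / Q_chg * 100 = 84.226 / 90.47 * 100 = 93.10%

93.10%


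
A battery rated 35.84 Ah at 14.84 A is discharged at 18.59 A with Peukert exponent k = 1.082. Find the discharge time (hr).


t_rated = C / I_rated = 35.84 / 14.84 = 2.4151 hr
(I_rated/I)^k = (0.79828)^1.082 = 0.78367
t = t_rated * (I_rated/I)^k = 2.4151 * 0.78367 = 1.893 hr

1.893 hr


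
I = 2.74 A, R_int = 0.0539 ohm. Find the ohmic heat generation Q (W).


Q = I^2 * R = 2.74^2 * 0.0539 = 0.4047 W

0.4047 W


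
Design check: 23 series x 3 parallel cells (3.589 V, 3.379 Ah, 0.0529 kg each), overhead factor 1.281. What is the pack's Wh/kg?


Step 1: V_pack = 23 * 3.589 = 82.547 V
Step 2: C_pack = 3 * 3.379 = 10.137 Ah
Step 3: E_pack = V_pack * C_pack = 82.547 * 10.137 = 836.78 Wh
Step 4: m_pack = 23 * 3 * 0.0529 * 1.281 = 4.6758 kg
Step 5: ED = E_pack / m_pack = 836.78 / 4.6758 = 179.0 Wh/kg

179.0 Wh/kg


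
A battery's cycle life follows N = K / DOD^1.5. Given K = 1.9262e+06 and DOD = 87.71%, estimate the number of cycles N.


DOD^1.5 = 821.44
N = K / DOD^1.5 = 1.9262e+06 / 821.44 = 2345

2345 cycles


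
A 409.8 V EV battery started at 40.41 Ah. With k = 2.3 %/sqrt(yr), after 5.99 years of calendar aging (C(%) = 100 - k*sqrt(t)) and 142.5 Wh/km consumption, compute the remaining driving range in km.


Step 1: capacity retention = 100 - 2.3 * sqrt(5.99) = 100 - 2.3 * 2.4474 = 94.371%
Step 2: C_now = 40.41 * 94.371/100 = 38.135 Ah
Step 3: E_pack = V * C_now = 409.8 * 38.135 = 15628 Wh
Step 4: range = E_pack / consumption = 15628 / 142.5 = 109.7 km

109.7 km


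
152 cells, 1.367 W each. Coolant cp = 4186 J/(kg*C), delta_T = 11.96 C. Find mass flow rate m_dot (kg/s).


Q_total = 152 * 1.367 = 207.78 W
m_dot = Q_total / (cp * dT) = 207.78 / (4186 * 11.96) = 0.004150 kg/s

0.004150 kg/s


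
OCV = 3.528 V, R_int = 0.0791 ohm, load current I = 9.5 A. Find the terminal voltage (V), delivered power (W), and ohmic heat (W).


Step 1: V_terminal = OCV - I*R = 3.528 - 9.5 * 0.0791 = 2.7766 V
Step 2: P_out = V_terminal * I = 2.7766 * 9.5 = 26.38 W
Step 3: Q = I^2 * R = 9.5^2 * 0.0791 = 7.139 W

V=2.7766 V, P=26.38 W, Q=7.139 W


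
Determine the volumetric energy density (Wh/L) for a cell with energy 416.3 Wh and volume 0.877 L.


ED = E / V = 416.3 / 0.877 = 474.7 Wh/L

474.7 Wh/L


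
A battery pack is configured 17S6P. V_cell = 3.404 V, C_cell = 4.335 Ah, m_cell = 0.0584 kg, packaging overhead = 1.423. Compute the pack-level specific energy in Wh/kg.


Step 1: V_pack = 17 * 3.404 = 57.868 V
Step 2: C_pack = 6 * 4.335 = 26.01 Ah
Step 3: E_pack = V_pack * C_pack = 57.868 * 26.01 = 1505.1 Wh
Step 4: m_pack = 17 * 6 * 0.0584 * 1.423 = 8.4765 kg
Step 5: ED = E_pack / m_pack = 1505.1 / 8.4765 = 177.6 Wh/kg

177.6 Wh/kg


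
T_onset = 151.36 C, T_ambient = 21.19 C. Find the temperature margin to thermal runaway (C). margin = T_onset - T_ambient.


Safety margin = 151.36 C - 21.19 C = 130.17 C

130.17 C


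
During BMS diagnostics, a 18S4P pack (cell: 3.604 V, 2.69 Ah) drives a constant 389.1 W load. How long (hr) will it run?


Step 1: E_pack = Ns * V_cell * Np * C_cell = 18 * 3.604 * 4 * 2.69 = 698.02 Wh
Step 2: t = E_pack / P = 698.02 / 389.1 = 1.794 hr

1.794 hr


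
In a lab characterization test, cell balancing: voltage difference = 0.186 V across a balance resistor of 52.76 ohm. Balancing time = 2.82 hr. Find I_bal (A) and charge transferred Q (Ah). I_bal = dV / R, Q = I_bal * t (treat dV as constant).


First, Ohm's law: I_bal = 0.186 V / 52.76 ohm = 0.0035254 A
Then Q = I * t = 0.0035254 A * 2.82 hr = 0.009942 Ah

I=0.0035254 A, Q=0.009942 Ah


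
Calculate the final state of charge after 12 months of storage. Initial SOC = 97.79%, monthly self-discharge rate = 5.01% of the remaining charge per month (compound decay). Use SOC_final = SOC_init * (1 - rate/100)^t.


decay = (1 - 5.01/100)^12 = 0.53968
SOC_final = 97.79 * 0.53968 = 52.78%

52.78%


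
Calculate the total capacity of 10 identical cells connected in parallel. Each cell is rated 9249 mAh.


Convert: C_cell = 9249 mAh = 9.249 Ah
C_total = 10 * 9.249 = 92.49 Ah

92.49 Ah


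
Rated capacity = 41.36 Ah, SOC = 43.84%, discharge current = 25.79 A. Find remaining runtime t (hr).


Step 1: remaining = SOC/100 * C_total = 43.84/100 * 41.36 = 18.132 Ah
Step 2: t = remaining / I = 18.132 / 25.79 = 0.7031 hr

0.7031 hr


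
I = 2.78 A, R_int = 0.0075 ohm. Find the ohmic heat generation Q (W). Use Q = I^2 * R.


Q = I^2 * R = 2.78^2 * 0.0075 = 0.05796 W

0.05796 W


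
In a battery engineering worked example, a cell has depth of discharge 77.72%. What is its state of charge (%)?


SOC = 100 - DOD = 100 - 77.72 = 22.28%

22.28%


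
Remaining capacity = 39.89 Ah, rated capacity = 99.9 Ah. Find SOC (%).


SOC% = 39.89 / 99.9 * 100 = 39.93%

39.93%


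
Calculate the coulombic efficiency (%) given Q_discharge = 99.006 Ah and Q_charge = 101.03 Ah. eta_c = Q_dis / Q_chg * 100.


Coulombic efficiency = 99.006/101.03 * 100% = 98.00%

98.00%


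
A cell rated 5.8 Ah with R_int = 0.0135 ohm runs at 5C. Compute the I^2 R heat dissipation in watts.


Step 1: I = C_rate * capacity = 5 * 5.8 = 29 A
Step 2: Q = I^2 * R = 29^2 * 0.0135 = 841 * 0.0135 = 11.35 W

11.35 W


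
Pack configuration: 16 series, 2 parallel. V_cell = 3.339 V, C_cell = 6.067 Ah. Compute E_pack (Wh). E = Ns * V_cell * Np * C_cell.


E = Ns * Vcell * Np * Ccell = 16 * 3.339 * 2 * 6.067 = 648.2 Wh

648.2 Wh


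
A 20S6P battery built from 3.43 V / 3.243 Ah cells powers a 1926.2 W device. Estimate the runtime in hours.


Step 1: E_pack = Ns * V_cell * Np * C_cell = 20 * 3.43 * 6 * 3.243 = 1334.8 Wh
Step 2: t = E_pack / P = 1334.8 / 1926.2 = 0.6930 hr

0.6930 hr


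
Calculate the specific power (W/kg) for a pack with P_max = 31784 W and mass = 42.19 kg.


Specific power = 31784 W / 42.19 kg = 753.4 W/kg

753.4 W/kg


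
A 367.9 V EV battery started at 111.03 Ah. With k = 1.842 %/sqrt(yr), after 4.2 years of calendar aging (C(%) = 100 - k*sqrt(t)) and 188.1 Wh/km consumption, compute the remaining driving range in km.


Step 1: capacity retention = 100 - 1.842 * sqrt(4.2) = 100 - 1.842 * 2.0494 = 96.225%
Step 2: C_now = 111.03 * 96.225/100 = 106.84 Ah
Step 3: E_pack = V * C_now = 367.9 * 106.84 = 39306 Wh
Step 4: range = E_pack / consumption = 39306 / 188.1 = 209.0 km

209.0 km


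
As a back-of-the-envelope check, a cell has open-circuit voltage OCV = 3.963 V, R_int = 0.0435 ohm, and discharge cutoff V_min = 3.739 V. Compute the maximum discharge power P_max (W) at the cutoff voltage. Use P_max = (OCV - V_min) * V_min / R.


dV = OCV - V_min = 0.224 V (so I_max = dV / R)
P_max = dV * V_min / R = 0.224 * 3.739 / 0.0435 = 19.25 W

19.25 W


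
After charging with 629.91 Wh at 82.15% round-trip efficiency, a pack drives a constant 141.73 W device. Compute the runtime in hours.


Step 1: E_discharge = eta/100 * E_charge = 82.15/100 * 629.91 = 517.47 Wh
Step 2: t = E_discharge / P = 517.47 / 141.73 = 3.651 hr

3.651 hr


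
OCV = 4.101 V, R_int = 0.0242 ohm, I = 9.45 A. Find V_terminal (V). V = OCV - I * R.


IR drop = 9.45 * 0.0242 = 0.22869 V
V = 4.101 - 0.22869 = 3.872 V

3.872 V


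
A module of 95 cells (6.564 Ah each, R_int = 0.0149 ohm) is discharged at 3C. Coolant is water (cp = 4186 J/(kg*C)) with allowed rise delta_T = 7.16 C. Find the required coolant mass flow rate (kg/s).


Step 1: I = 3 * 6.564 = 19.692 A
Step 2: Q_cell = I^2 * R = 19.692^2 * 0.0149 = 5.7778 W
Step 3: Q_total = 95 * 5.7778 = 548.89 W
Step 4: m_dot = Q_total / (cp * dT) = 548.89 / (4186 * 7.16) = 0.01831 kg/s

0.01831 kg/s


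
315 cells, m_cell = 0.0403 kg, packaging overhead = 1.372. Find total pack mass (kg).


Cell mass sum = 315 * 0.0403 = 12.695 kg
With overhead 1.372: m_pack = 12.695 * 1.372 = 17.42 kg

17.42 kg


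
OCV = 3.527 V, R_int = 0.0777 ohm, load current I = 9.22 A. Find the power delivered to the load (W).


Step 1: V_terminal = OCV - I*R = 3.527 - 9.22 * 0.0777 = 2.8106 V
Step 2: P_out = V_terminal * I = 2.8106 * 9.22 = 25.91 W

25.91 W


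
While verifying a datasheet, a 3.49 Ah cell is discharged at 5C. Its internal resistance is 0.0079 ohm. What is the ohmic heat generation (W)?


Step 1: I = C_rate * capacity = 5 * 3.49 = 17.45 A
Step 2: Q = I^2 * R = 17.45^2 * 0.0079 = 304.5 * 0.0079 = 2.406 W

2.406 W


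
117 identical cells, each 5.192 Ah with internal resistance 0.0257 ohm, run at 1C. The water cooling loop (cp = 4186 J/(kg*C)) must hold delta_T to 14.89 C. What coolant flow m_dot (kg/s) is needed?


Step 1: I = 1 * 5.192 = 5.192 A
Step 2: Q_cell = I^2 * R = 5.192^2 * 0.0257 = 0.69279 W
Step 3: Q_total = 117 * 0.69279 = 81.056 W
Step 4: m_dot = Q_total / (cp * dT) = 81.056 / (4186 * 14.89) = 0.001300 kg/s

0.001300 kg/s


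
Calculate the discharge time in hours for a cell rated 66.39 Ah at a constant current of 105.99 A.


Runtime = 66.39 Ah / 105.99 A = 0.6264 hr

0.6264 hr


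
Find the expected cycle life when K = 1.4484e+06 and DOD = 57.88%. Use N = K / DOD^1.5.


Step 1: DOD^1.5 = 57.88^1.5 = 440.34
Step 2: N = 1.4484e+06 / 440.34 = 3289 cycles

3289 cycles


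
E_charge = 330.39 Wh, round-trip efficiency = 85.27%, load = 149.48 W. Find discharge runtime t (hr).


Step 1: E_discharge = eta/100 * E_charge = 85.27/100 * 330.39 = 281.72 Wh
Step 2: t = E_discharge / P = 281.72 / 149.48 = 1.885 hr

1.885 hr


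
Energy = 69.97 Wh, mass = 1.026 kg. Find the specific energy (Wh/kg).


ED = E / m = 69.97 / 1.026 = 68.20 Wh/kg

68.20 Wh/kg


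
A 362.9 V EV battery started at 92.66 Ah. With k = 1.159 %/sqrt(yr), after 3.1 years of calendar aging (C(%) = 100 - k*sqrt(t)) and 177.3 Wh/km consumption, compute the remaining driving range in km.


Step 1: capacity retention = 100 - 1.159 * sqrt(3.1) = 100 - 1.159 * 1.7607 = 97.959%
Step 2: C_now = 92.66 * 97.959/100 = 90.769 Ah
Step 3: E_pack = V * C_now = 362.9 * 90.769 = 32940 Wh
Step 4: range = E_pack / consumption = 32940 / 177.3 = 185.8 km

185.8 km


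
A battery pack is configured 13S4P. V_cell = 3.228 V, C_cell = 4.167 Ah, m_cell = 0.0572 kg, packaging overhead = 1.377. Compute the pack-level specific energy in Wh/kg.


Step 1: V_pack = 13 * 3.228 = 41.964 V
Step 2: C_pack = 4 * 4.167 = 16.668 Ah
Step 3: E_pack = V_pack * C_pack = 41.964 * 16.668 = 699.46 Wh
Step 4: m_pack = 13 * 4 * 0.0572 * 1.377 = 4.0957 kg
Step 5: ED = E_pack / m_pack = 699.46 / 4.0957 = 170.8 Wh/kg

170.8 Wh/kg


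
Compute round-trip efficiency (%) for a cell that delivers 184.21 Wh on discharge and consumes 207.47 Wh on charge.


eta_e = E_dis / E_chg * 100 = 184.21 / 207.47 * 100 = 88.79%

88.79%


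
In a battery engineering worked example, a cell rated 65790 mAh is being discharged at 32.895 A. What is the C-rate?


Convert: capacity = 65790 mAh = 65.79 Ah
C_rate = I / capacity = 32.895 / 65.79 = 0.5C

0.5C


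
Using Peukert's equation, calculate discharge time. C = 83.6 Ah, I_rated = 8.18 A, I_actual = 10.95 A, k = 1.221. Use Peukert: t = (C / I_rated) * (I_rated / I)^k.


t_rated = C / I_rated = 83.6 / 8.18 = 10.22 hr
(I_rated/I)^k = (0.74703)^1.221 = 0.7004
t = t_rated * (I_rated/I)^k = 10.22 * 0.7004 = 7.158 hr

7.158 hr


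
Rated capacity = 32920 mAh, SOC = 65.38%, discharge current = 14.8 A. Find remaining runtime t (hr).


Convert: C_total = 32920 mAh = 32.92 Ah
Step 1: remaining = SOC/100 * C_total = 65.38/100 * 32.92 = 21.523 Ah
Step 2: t = remaining / I = 21.523 / 14.8 = 1.454 hr

1.454 hr


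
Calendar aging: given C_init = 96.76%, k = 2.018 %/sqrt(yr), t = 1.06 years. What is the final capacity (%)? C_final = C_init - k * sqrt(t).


Step 1: sqrt(1.06 yr) = 1.0296
Step 2: drop = 2.018 * 1.0296 = 2.0777
Step 3: C_final = 96.76 - 2.0777 = 94.68%

94.68%


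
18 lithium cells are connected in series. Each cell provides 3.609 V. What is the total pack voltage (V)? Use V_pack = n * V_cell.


V_pack = n * V_cell = 18 * 3.609 = 64.962 V

64.962 V


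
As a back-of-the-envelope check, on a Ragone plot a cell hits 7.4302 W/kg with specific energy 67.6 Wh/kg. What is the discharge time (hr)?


t = E / P = 67.6 / 7.4302 = 9.098 hr

9.098 hr


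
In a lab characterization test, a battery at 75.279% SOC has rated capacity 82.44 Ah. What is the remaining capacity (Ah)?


remaining = SOC / 100 * total = 75.279 / 100 * 82.44 = 62.06 Ah

62.06 Ah


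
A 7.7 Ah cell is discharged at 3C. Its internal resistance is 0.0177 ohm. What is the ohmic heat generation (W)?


Step 1: I = C_rate * capacity = 3 * 7.7 = 23.1 A
Step 2: Q = I^2 * R = 23.1^2 * 0.0177 = 533.61 * 0.0177 = 9.445 W

9.445 W


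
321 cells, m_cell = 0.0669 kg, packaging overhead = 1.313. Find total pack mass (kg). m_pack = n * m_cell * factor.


m_pack = n * m_cell * overhead = 321 * 0.0669 * 1.313 = 28.20 kg

28.20 kg


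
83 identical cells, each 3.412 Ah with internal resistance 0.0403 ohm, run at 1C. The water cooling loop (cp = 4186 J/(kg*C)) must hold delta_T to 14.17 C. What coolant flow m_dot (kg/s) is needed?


Step 1: I = 1 * 3.412 = 3.412 A
Step 2: Q_cell = I^2 * R = 3.412^2 * 0.0403 = 0.46916 W
Step 3: Q_total = 83 * 0.46916 = 38.94 W
Step 4: m_dot = Q_total / (cp * dT) = 38.94 / (4186 * 14.17) = 6.565e-04 kg/s

6.565e-04 kg/s


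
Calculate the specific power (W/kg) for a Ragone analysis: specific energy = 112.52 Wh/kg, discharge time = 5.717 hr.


P_specific = E / t = 112.52 / 5.717 = 19.68 W/kg

19.68 W/kg


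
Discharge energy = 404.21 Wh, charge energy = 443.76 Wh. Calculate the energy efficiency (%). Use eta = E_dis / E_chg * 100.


eta_e = E_dis / E_chg * 100 = 404.21 / 443.76 * 100 = 91.09%

91.09%


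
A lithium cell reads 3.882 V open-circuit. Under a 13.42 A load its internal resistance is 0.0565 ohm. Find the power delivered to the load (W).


Step 1: V_terminal = OCV - I*R = 3.882 - 13.42 * 0.0565 = 3.1238 V
Step 2: P_out = V_terminal * I = 3.1238 * 13.42 = 41.92 W

41.92 W


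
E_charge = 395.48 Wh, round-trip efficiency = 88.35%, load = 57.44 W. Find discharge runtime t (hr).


Step 1: E_discharge = eta/100 * E_charge = 88.35/100 * 395.48 = 349.41 Wh
Step 2: t = E_discharge / P = 349.41 / 57.44 = 6.083 hr

6.083 hr


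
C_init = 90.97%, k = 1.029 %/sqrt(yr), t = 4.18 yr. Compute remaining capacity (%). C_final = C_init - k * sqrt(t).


Step 1: sqrt(4.18 yr) = 2.0445
Step 2: drop = 1.029 * 2.0445 = 2.1038
Step 3: C_final = 90.97 - 2.1038 = 88.87%

88.87%


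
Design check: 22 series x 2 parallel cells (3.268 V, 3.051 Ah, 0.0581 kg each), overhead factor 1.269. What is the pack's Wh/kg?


Step 1: V_pack = 22 * 3.268 = 71.896 V
Step 2: C_pack = 2 * 3.051 = 6.102 Ah
Step 3: E_pack = V_pack * C_pack = 71.896 * 6.102 = 438.71 Wh
Step 4: m_pack = 22 * 2 * 0.0581 * 1.269 = 3.2441 kg
Step 5: ED = E_pack / m_pack = 438.71 / 3.2441 = 135.2 Wh/kg

135.2 Wh/kg


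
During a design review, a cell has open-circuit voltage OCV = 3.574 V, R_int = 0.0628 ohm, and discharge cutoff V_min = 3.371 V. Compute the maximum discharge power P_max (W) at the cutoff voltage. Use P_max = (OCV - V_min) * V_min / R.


P_max = (OCV - V_min) * V_min / R = (3.574 - 3.371) * 3.371 / 0.0628 = 0.203 * 3.371 / 0.0628 = 10.90 W

10.90 W


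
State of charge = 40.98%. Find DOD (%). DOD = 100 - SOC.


Complement of SOC: DOD = 100% - 40.98% = 59.02%

59.02%


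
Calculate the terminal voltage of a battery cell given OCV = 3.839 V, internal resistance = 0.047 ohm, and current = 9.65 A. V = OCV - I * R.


IR drop = 9.65 * 0.047 = 0.45355 V
V = 3.839 - 0.45355 = 3.385 V

3.385 V


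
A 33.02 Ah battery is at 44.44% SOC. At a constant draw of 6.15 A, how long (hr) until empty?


Step 1: remaining = SOC/100 * C_total = 44.44/100 * 33.02 = 14.674 Ah
Step 2: t = remaining / I = 14.674 / 6.15 = 2.386 hr

2.386 hr


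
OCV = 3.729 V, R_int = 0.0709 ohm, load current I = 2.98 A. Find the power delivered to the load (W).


Step 1: V_terminal = OCV - I*R = 3.729 - 2.98 * 0.0709 = 3.5177 V
Step 2: P_out = V_terminal * I = 3.5177 * 2.98 = 10.48 W

10.48 W


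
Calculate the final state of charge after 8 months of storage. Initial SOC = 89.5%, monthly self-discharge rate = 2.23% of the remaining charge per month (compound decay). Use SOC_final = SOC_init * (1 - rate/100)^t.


Monthly retention factor = 1 - 2.23/100 = 0.9777
Over 8 months: factor^8 = 0.83492
SOC_final = 89.5 * 0.83492 = 74.73%

74.73%


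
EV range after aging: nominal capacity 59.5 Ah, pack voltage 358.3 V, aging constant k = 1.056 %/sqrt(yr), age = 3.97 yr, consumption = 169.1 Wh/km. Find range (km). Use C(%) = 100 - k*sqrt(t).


Step 1: capacity retention = 100 - 1.056 * sqrt(3.97) = 100 - 1.056 * 1.9925 = 97.896%
Step 2: C_now = 59.5 * 97.896/100 = 58.248 Ah
Step 3: E_pack = V * C_now = 358.3 * 58.248 = 20870 Wh
Step 4: range = E_pack / consumption = 20870 / 169.1 = 123.4 km

123.4 km


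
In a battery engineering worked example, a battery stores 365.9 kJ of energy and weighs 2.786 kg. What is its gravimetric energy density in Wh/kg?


Convert: E = 365.9 kJ = 101.64 Wh
ED = E / m = 101.64 / 2.786 = 36.48 Wh/kg

36.48 Wh/kg


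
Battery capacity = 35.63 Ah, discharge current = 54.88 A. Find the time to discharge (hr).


t = capacity / current = 35.63 / 54.88 = 0.6492 hr

0.6492 hr


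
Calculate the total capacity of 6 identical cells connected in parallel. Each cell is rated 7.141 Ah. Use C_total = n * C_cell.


Parallel capacities add: 6 * 7.141 Ah = 42.846 Ah

42.846 Ah


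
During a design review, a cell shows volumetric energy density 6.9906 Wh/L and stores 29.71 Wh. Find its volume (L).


V = E / ED = 29.71 / 6.9906 = 4.250 L

4.250 L


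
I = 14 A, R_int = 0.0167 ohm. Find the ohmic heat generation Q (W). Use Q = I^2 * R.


Q = I^2 * R = 14^2 * 0.0167 = 3.273 W

3.273 W


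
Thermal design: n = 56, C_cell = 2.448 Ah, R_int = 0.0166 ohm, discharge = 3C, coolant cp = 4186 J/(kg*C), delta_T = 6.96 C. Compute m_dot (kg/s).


Step 1: I = 3 * 2.448 = 7.344 A
Step 2: Q_cell = I^2 * R = 7.344^2 * 0.0166 = 0.89531 W
Step 3: Q_total = 56 * 0.89531 = 50.137 W
Step 4: m_dot = Q_total / (cp * dT) = 50.137 / (4186 * 6.96) = 0.001721 kg/s

0.001721 kg/s


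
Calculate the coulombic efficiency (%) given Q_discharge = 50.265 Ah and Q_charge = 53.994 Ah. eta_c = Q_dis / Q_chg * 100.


Coulombic efficiency = 50.265/53.994 * 100% = 93.09%

93.09%


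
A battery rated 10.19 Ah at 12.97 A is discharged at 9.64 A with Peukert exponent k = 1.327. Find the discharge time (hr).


Step 1: t_rated = C / I_rated = 10.19 / 12.97 = 0.78566 hr
Step 2: ratio = 12.97 / 9.64 = 1.3454
Step 3: ratio^k = 1.3454^1.327 = 1.4825
Step 4: t = t_rated * ratio^k = 0.78566 * 1.4825 = 1.165 hr

1.165 hr


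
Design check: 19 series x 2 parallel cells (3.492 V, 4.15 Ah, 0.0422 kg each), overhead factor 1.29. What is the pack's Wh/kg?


Step 1: V_pack = 19 * 3.492 = 66.348 V
Step 2: C_pack = 2 * 4.15 = 8.3 Ah
Step 3: E_pack = V_pack * C_pack = 66.348 * 8.3 = 550.69 Wh
Step 4: m_pack = 19 * 2 * 0.0422 * 1.29 = 2.0686 kg
Step 5: ED = E_pack / m_pack = 550.69 / 2.0686 = 266.2 Wh/kg

266.2 Wh/kg


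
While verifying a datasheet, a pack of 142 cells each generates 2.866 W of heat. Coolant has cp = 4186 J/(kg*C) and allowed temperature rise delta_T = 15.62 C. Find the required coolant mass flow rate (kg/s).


Step 1: Total heat Q = 142 * 2.866 W = 406.97 W
Step 2: denom = cp * dT = 4186 * 15.62 = 65385
Step 3: m_dot = 406.97 / 65385 = 0.006224 kg/s

0.006224 kg/s


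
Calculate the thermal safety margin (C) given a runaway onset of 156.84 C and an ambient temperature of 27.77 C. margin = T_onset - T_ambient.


margin = T_onset - T_ambient = 156.84 - 27.77 = 129.07 C

129.07 C


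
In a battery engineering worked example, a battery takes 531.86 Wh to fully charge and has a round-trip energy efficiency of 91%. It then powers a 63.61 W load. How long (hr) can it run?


Step 1: E_discharge = eta/100 * E_charge = 91/100 * 531.86 = 483.99 Wh
Step 2: t = E_discharge / P = 483.99 / 63.61 = 7.609 hr

7.609 hr


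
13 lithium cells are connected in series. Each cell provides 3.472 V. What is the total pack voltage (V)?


Series voltages add: 13 * 3.472 V = 45.136 V

45.136 V


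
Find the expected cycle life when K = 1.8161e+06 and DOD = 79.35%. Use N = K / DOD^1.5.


Step 1: DOD^1.5 = 79.35^1.5 = 706.84
Step 2: N = 1.8161e+06 / 706.84 = 2569 cycles

2569 cycles


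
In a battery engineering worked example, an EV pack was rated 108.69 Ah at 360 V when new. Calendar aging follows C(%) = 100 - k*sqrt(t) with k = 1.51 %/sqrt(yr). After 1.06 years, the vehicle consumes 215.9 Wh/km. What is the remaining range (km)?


Step 1: capacity retention = 100 - 1.51 * sqrt(1.06) = 100 - 1.51 * 1.0296 = 98.445%
Step 2: C_now = 108.69 * 98.445/100 = 107 Ah
Step 3: E_pack = V * C_now = 360 * 107 = 38520 Wh
Step 4: range = E_pack / consumption = 38520 / 215.9 = 178.4 km

178.4 km


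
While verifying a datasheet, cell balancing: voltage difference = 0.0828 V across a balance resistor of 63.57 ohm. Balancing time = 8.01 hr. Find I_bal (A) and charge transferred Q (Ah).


I_bal = dV / R = 0.0828 / 63.57 = 0.0013025 A
Q = I_bal * t = 0.0013025 * 8.01 = 0.01043 Ah

I=0.0013025 A, Q=0.01043 Ah


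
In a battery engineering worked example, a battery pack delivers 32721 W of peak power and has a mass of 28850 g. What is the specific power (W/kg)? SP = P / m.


Convert: m = 28850 g = 28.85 kg
SP = P / m = 32721 / 28.85 = 1134 W/kg

1134 W/kg


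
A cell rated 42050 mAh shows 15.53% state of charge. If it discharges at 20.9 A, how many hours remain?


Convert: C_total = 42050 mAh = 42.05 Ah
Step 1: remaining = SOC/100 * C_total = 15.53/100 * 42.05 = 6.5304 Ah
Step 2: t = remaining / I = 6.5304 / 20.9 = 0.3125 hr

0.3125 hr


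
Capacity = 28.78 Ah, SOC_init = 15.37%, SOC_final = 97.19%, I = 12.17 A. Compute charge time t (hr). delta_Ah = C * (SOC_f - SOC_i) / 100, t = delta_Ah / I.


Step 1: dSOC = 97.19% - 15.37% = 81.82%
Step 2: delta_Ah = 28.78 * 81.82 / 100 = 23.548 Ah
Step 3: t = 23.548 / 12.17 = 1.935 hr

1.935 hr


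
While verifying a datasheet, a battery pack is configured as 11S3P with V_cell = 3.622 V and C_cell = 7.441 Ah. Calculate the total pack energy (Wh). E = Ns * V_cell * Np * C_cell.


E = Ns * Vcell * Np * Ccell = 11 * 3.622 * 3 * 7.441 = 889.4 Wh

889.4 Wh


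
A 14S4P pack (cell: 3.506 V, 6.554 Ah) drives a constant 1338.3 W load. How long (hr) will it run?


Step 1: E_pack = Ns * V_cell * Np * C_cell = 14 * 3.506 * 4 * 6.554 = 1286.8 Wh
Step 2: t = E_pack / P = 1286.8 / 1338.3 = 0.9615 hr

0.9615 hr


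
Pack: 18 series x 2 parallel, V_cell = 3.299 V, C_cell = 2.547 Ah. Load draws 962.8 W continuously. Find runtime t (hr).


Step 1: E_pack = Ns * V_cell * Np * C_cell = 18 * 3.299 * 2 * 2.547 = 302.49 Wh
Step 2: t = E_pack / P = 302.49 / 962.8 = 0.3142 hr

0.3142 hr


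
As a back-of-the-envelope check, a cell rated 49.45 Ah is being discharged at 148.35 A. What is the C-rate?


C_rate = I / capacity = 148.35 / 49.45 = 3C

3C


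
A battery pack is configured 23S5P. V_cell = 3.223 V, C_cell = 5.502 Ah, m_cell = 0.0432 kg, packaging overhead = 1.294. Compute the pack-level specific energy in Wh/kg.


Step 1: V_pack = 23 * 3.223 = 74.129 V
Step 2: C_pack = 5 * 5.502 = 27.51 Ah
Step 3: E_pack = V_pack * C_pack = 74.129 * 27.51 = 2039.3 Wh
Step 4: m_pack = 23 * 5 * 0.0432 * 1.294 = 6.4286 kg
Step 5: ED = E_pack / m_pack = 2039.3 / 6.4286 = 317.2 Wh/kg

317.2 Wh/kg


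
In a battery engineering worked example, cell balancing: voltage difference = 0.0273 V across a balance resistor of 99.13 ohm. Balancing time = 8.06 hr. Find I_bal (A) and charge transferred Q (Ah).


First, Ohm's law: I_bal = 0.0273 V / 99.13 ohm = 2.7540e-04 A
Then Q = I * t = 2.7540e-04 A * 8.06 hr = 0.002220 Ah

I=2.7540e-04 A, Q=0.002220 Ah


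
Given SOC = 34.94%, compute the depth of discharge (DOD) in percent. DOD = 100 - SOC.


Complement of SOC: DOD = 100% - 34.94% = 65.06%

65.06%


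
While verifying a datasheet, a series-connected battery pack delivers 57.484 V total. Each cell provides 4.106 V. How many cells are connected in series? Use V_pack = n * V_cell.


n = V_pack / V_cell = 57.484 / 4.106 = 14

14


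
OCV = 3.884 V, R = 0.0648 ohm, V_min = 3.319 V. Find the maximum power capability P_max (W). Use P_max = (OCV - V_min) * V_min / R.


P_max = (OCV - V_min) * V_min / R = (3.884 - 3.319) * 3.319 / 0.0648 = 0.565 * 3.319 / 0.0648 = 28.94 W

28.94 W


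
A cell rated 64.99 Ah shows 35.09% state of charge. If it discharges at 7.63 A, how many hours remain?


Step 1: remaining = SOC/100 * C_total = 35.09/100 * 64.99 = 22.805 Ah
Step 2: t = remaining / I = 22.805 / 7.63 = 2.989 hr

2.989 hr


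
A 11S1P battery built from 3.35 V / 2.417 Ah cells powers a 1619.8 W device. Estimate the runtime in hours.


Step 1: E_pack = Ns * V_cell * Np * C_cell = 11 * 3.35 * 1 * 2.417 = 89.066 Wh
Step 2: t = E_pack / P = 89.066 / 1619.8 = 0.05499 hr

0.05499 hr


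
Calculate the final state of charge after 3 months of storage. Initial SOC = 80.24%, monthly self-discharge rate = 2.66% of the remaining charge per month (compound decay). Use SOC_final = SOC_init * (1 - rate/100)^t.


decay = (1 - 2.66/100)^3 = 0.9223
SOC_final = 80.24 * 0.9223 = 74.01%

74.01%


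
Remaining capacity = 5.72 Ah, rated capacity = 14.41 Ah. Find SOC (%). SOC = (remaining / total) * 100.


SOC% = 5.72 / 14.41 * 100 = 39.69%

39.69%


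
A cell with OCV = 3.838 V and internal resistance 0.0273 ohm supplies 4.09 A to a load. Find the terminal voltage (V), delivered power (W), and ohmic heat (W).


Step 1: V_terminal = OCV - I*R = 3.838 - 4.09 * 0.0273 = 3.7263 V
Step 2: P_out = V_terminal * I = 3.7263 * 4.09 = 15.24 W
Step 3: Q = I^2 * R = 4.09^2 * 0.0273 = 0.4567 W

V=3.7263 V, P=15.24 W, Q=0.4567 W


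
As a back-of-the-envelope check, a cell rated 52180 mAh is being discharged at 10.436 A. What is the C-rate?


Convert: capacity = 52180 mAh = 52.18 Ah
Rearranging: C_rate = 10.436 / 52.18 = 0.2C

0.2C


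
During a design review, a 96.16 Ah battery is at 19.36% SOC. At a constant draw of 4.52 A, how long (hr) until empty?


Step 1: remaining = SOC/100 * C_total = 19.36/100 * 96.16 = 18.617 Ah
Step 2: t = remaining / I = 18.617 / 4.52 = 4.119 hr

4.119 hr


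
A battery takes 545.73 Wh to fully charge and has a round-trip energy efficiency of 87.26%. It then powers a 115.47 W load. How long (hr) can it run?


Step 1: E_discharge = eta/100 * E_charge = 87.26/100 * 545.73 = 476.2 Wh
Step 2: t = E_discharge / P = 476.2 / 115.47 = 4.124 hr

4.124 hr


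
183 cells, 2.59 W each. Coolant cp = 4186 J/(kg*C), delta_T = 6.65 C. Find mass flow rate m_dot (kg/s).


Q_total = 183 * 2.59 = 473.97 W
m_dot = Q_total / (cp * dT) = 473.97 / (4186 * 6.65) = 0.01703 kg/s

0.01703 kg/s


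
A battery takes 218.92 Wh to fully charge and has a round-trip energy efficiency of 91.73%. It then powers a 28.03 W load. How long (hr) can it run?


Step 1: E_discharge = eta/100 * E_charge = 91.73/100 * 218.92 = 200.82 Wh
Step 2: t = E_discharge / P = 200.82 / 28.03 = 7.164 hr

7.164 hr


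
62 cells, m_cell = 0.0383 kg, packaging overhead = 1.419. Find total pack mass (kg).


Cell mass sum = 62 * 0.0383 = 2.3746 kg
With overhead 1.419: m_pack = 2.3746 * 1.419 = 3.370 kg

3.370 kg


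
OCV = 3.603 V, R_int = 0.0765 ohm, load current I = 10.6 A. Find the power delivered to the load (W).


Step 1: V_terminal = OCV - I*R = 3.603 - 10.6 * 0.0765 = 2.7921 V
Step 2: P_out = V_terminal * I = 2.7921 * 10.6 = 29.60 W

29.60 W


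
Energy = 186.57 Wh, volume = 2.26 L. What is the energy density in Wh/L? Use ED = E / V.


ED = E / V = 186.57 / 2.26 = 82.55 Wh/L

82.55 Wh/L


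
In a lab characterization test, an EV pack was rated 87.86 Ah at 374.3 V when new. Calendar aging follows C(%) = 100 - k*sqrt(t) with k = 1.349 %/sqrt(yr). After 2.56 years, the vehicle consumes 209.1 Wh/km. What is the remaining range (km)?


Step 1: capacity retention = 100 - 1.349 * sqrt(2.56) = 100 - 1.349 * 1.6 = 97.842%
Step 2: C_now = 87.86 * 97.842/100 = 85.964 Ah
Step 3: E_pack = V * C_now = 374.3 * 85.964 = 32176 Wh
Step 4: range = E_pack / consumption = 32176 / 209.1 = 153.9 km

153.9 km


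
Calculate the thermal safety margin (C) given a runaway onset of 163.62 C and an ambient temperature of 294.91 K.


Convert: T_ambient = 294.91 K = 21.76 C
margin = 163.62 - 21.76 = 141.86 C

141.86 C


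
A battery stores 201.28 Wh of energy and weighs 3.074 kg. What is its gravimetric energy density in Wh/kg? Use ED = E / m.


ED = E / m = 201.28 / 3.074 = 65.48 Wh/kg

65.48 Wh/kg


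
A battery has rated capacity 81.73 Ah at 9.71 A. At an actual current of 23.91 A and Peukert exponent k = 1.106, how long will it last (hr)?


t_rated = C / I_rated = 81.73 / 9.71 = 8.4171 hr
(I_rated/I)^k = (0.40611)^1.106 = 0.36911
t = t_rated * (I_rated/I)^k = 8.4171 * 0.36911 = 3.107 hr

3.107 hr


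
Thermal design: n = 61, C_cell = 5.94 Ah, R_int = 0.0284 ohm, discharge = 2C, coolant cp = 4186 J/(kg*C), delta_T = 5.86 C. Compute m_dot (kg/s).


Step 1: I = 2 * 5.94 = 11.88 A
Step 2: Q_cell = I^2 * R = 11.88^2 * 0.0284 = 4.0082 W
Step 3: Q_total = 61 * 4.0082 = 244.5 W
Step 4: m_dot = Q_total / (cp * dT) = 244.5 / (4186 * 5.86) = 0.009967 kg/s

0.009967 kg/s


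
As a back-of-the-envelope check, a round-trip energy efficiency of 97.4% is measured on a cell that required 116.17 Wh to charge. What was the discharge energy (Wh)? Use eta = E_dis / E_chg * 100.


E_dis = eta/100 * E_chg = 97.4/100 * 116.17 = 113.1 Wh

113.1 Wh


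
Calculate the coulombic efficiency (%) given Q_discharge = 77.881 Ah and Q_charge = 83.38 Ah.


eta_c = Q_dis / Q_chg * 100 = 77.881 / 83.38 * 100 = 93.40%

93.40%


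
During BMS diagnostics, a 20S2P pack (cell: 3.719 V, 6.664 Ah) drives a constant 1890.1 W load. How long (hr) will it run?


Step 1: E_pack = Ns * V_cell * Np * C_cell = 20 * 3.719 * 2 * 6.664 = 991.34 Wh
Step 2: t = E_pack / P = 991.34 / 1890.1 = 0.5245 hr

0.5245 hr


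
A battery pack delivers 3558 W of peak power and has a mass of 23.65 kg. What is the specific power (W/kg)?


Specific power = 3558 W / 23.65 kg = 150.4 W/kg

150.4 W/kg


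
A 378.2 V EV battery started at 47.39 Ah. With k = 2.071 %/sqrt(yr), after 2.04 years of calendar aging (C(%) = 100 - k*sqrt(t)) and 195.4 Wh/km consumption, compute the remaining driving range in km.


Step 1: capacity retention = 100 - 2.071 * sqrt(2.04) = 100 - 2.071 * 1.4283 = 97.042%
Step 2: C_now = 47.39 * 97.042/100 = 45.988 Ah
Step 3: E_pack = V * C_now = 378.2 * 45.988 = 17393 Wh
Step 4: range = E_pack / consumption = 17393 / 195.4 = 89.01 km

89.01 km


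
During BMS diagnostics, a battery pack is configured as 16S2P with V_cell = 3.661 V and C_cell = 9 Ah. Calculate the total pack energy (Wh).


V_pack = 16 * 3.661 = 58.576 V
C_pack = 2 * 9 = 18 Ah
E = V_pack * C_pack = 58.576 * 18 = 1054 Wh

1054 Wh


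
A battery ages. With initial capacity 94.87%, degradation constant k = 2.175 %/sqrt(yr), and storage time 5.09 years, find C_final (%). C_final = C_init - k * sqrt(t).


sqrt(t) = sqrt(5.09) = 2.2561
C_final = 94.87 - 2.175 * 2.2561 = 89.96%

89.96%


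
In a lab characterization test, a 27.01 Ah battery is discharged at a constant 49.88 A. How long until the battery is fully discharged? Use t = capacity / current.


Runtime = 27.01 Ah / 49.88 A = 0.5415 hr

0.5415 hr


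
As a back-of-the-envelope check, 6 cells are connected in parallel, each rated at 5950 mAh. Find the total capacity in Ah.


Convert: C_cell = 5950 mAh = 5.95 Ah
C_total = 6 * 5.95 = 35.7 Ah

35.7 Ah


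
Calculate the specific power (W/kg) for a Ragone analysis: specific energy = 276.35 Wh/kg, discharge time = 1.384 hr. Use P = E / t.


Specific power = 276.35 Wh/kg / 1.384 hr = 199.7 W/kg

199.7 W/kg


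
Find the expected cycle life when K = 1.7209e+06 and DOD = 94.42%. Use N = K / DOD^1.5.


DOD^1.5 = 917.48
N = K / DOD^1.5 = 1.7209e+06 / 917.48 = 1876

1876 cycles


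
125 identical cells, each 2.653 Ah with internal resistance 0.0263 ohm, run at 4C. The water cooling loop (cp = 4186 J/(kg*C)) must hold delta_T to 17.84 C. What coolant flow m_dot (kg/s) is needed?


Step 1: I = 4 * 2.653 = 10.612 A
Step 2: Q_cell = I^2 * R = 10.612^2 * 0.0263 = 2.9618 W
Step 3: Q_total = 125 * 2.9618 = 370.23 W
Step 4: m_dot = Q_total / (cp * dT) = 370.23 / (4186 * 17.84) = 0.004958 kg/s

0.004958 kg/s


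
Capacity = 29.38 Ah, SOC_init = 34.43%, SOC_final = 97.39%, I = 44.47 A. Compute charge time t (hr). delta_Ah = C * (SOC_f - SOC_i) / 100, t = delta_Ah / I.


delta_Ah = 29.38 * (97.39 - 34.43) / 100 = 18.498 Ah
t = delta_Ah / I = 18.498 / 44.47 = 0.4160 hr

0.4160 hr


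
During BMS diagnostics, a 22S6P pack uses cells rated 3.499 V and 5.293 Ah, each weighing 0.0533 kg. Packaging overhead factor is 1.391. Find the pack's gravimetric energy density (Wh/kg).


Step 1: V_pack = 22 * 3.499 = 76.978 V
Step 2: C_pack = 6 * 5.293 = 31.758 Ah
Step 3: E_pack = V_pack * C_pack = 76.978 * 31.758 = 2444.7 Wh
Step 4: m_pack = 22 * 6 * 0.0533 * 1.391 = 9.7865 kg
Step 5: ED = E_pack / m_pack = 2444.7 / 9.7865 = 249.8 Wh/kg

249.8 Wh/kg


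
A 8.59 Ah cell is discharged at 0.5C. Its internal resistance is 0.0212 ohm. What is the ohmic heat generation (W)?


Step 1: I = C_rate * capacity = 0.5 * 8.59 = 4.295 A
Step 2: Q = I^2 * R = 4.295^2 * 0.0212 = 18.447 * 0.0212 = 0.3911 W

0.3911 W


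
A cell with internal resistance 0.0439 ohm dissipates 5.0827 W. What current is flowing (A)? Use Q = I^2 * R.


I = sqrt(Q / R) = sqrt(5.0827 / 0.0439) = sqrt(115.78) = 10.76 A

10.76 A


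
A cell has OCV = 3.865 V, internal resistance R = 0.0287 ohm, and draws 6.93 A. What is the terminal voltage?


V = OCV - I*R = 3.865 - 6.93 * 0.0287 = 3.666 V

3.666 V


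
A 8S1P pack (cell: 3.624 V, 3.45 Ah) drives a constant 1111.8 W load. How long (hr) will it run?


Step 1: E_pack = Ns * V_cell * Np * C_cell = 8 * 3.624 * 1 * 3.45 = 100.02 Wh
Step 2: t = E_pack / P = 100.02 / 1111.8 = 0.08996 hr

0.08996 hr


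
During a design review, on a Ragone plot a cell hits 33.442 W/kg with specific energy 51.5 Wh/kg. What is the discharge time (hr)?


t = E / P = 51.5 / 33.442 = 1.540 hr

1.540 hr


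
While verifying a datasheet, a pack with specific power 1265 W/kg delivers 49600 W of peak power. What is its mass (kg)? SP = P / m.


m = P / SP = 49600 / 1265 = 39.21 kg

39.21 kg


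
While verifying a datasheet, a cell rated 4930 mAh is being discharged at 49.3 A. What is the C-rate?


Convert: capacity = 4930 mAh = 4.93 Ah
C_rate = I / capacity = 49.3 / 4.93 = 10C

10C


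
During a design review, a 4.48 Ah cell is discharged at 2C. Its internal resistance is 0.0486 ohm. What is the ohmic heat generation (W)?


Step 1: I = C_rate * capacity = 2 * 4.48 = 8.96 A
Step 2: Q = I^2 * R = 8.96^2 * 0.0486 = 80.282 * 0.0486 = 3.902 W

3.902 W


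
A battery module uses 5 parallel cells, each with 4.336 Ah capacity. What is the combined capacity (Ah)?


C_total = 5 * 4.336 = 21.68 Ah

21.68 Ah


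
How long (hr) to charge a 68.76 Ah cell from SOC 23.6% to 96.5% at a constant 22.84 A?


delta_Ah = 68.76 * (96.5 - 23.6) / 100 = 50.126 Ah
t = delta_Ah / I = 50.126 / 22.84 = 2.195 hr

2.195 hr


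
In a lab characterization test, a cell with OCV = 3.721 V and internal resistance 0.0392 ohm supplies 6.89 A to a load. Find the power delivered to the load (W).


Step 1: V_terminal = OCV - I*R = 3.721 - 6.89 * 0.0392 = 3.4509 V
Step 2: P_out = V_terminal * I = 3.4509 * 6.89 = 23.78 W

23.78 W


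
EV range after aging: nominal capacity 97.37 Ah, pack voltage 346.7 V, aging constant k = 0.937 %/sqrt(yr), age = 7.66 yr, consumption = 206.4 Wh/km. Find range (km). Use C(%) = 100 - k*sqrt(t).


Step 1: capacity retention = 100 - 0.937 * sqrt(7.66) = 100 - 0.937 * 2.7677 = 97.407%
Step 2: C_now = 97.37 * 97.407/100 = 94.845 Ah
Step 3: E_pack = V * C_now = 346.7 * 94.845 = 32883 Wh
Step 4: range = E_pack / consumption = 32883 / 206.4 = 159.3 km

159.3 km


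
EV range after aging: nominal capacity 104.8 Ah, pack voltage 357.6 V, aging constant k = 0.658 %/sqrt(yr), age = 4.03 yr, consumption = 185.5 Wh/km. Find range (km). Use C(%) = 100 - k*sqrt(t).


Step 1: capacity retention = 100 - 0.658 * sqrt(4.03) = 100 - 0.658 * 2.0075 = 98.679%
Step 2: C_now = 104.8 * 98.679/100 = 103.42 Ah
Step 3: E_pack = V * C_now = 357.6 * 103.42 = 36983 Wh
Step 4: range = E_pack / consumption = 36983 / 185.5 = 199.4 km

199.4 km


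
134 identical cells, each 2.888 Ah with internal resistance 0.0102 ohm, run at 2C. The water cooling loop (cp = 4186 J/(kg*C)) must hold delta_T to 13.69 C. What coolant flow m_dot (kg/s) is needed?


Step 1: I = 2 * 2.888 = 5.776 A
Step 2: Q_cell = I^2 * R = 5.776^2 * 0.0102 = 0.34029 W
Step 3: Q_total = 134 * 0.34029 = 45.599 W
Step 4: m_dot = Q_total / (cp * dT) = 45.599 / (4186 * 13.69) = 7.957e-04 kg/s

7.957e-04 kg/s


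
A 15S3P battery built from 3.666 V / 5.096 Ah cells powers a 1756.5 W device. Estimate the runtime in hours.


Step 1: E_pack = Ns * V_cell * Np * C_cell = 15 * 3.666 * 3 * 5.096 = 840.69 Wh
Step 2: t = E_pack / P = 840.69 / 1756.5 = 0.4786 hr

0.4786 hr


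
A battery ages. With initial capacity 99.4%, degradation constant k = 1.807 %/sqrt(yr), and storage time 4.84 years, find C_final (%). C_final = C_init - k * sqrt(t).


sqrt(t) = sqrt(4.84) = 2.2
C_final = 99.4 - 1.807 * 2.2 = 95.42%

95.42%


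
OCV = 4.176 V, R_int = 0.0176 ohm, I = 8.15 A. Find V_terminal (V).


IR drop = 8.15 * 0.0176 = 0.14344 V
V = 4.176 - 0.14344 = 4.033 V

4.033 V


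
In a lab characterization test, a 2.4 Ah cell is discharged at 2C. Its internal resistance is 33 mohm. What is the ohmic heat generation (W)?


Convert: R = 33 mohm = 0.033 ohm
Step 1: I = C_rate * capacity = 2 * 2.4 = 4.8 A
Step 2: Q = I^2 * R = 4.8^2 * 0.033 = 23.04 * 0.033 = 0.7603 W

0.7603 W


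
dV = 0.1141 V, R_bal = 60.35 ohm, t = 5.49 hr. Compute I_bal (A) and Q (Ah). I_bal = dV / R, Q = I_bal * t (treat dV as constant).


I_bal = dV / R = 0.1141 / 60.35 = 0.0018906 A
Q = I_bal * t = 0.0018906 * 5.49 = 0.01038 Ah

I=0.0018906 A, Q=0.01038 Ah
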